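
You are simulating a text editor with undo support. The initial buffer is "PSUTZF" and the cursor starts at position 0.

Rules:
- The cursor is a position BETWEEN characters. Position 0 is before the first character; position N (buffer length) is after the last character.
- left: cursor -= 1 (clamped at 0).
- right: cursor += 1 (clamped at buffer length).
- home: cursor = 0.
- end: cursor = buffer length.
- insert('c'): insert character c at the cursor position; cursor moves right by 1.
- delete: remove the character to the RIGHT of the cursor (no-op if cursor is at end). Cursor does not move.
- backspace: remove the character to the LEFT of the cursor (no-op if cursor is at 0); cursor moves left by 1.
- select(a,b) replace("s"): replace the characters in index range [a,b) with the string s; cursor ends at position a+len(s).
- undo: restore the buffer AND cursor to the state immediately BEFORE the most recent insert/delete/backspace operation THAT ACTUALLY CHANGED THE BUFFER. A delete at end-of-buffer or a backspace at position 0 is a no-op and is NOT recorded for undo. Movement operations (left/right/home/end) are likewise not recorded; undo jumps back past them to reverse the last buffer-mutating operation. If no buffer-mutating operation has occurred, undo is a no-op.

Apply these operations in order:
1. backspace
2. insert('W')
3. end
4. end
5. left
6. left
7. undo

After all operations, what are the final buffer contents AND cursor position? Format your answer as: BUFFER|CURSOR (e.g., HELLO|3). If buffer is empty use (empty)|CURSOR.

Answer: PSUTZF|0

Derivation:
After op 1 (backspace): buf='PSUTZF' cursor=0
After op 2 (insert('W')): buf='WPSUTZF' cursor=1
After op 3 (end): buf='WPSUTZF' cursor=7
After op 4 (end): buf='WPSUTZF' cursor=7
After op 5 (left): buf='WPSUTZF' cursor=6
After op 6 (left): buf='WPSUTZF' cursor=5
After op 7 (undo): buf='PSUTZF' cursor=0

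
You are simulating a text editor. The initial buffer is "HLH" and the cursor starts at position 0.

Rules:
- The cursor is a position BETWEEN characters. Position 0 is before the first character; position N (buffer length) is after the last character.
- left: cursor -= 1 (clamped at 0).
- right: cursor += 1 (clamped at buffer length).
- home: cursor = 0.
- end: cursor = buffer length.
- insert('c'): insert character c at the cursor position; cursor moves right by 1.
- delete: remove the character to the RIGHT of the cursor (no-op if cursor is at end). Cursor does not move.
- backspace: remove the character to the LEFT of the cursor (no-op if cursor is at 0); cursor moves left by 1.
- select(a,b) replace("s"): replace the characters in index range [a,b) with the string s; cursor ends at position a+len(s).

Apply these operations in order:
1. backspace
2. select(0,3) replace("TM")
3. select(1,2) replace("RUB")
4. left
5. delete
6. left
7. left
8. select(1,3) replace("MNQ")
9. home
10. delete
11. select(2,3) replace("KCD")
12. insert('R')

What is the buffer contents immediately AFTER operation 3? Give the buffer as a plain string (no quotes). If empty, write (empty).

After op 1 (backspace): buf='HLH' cursor=0
After op 2 (select(0,3) replace("TM")): buf='TM' cursor=2
After op 3 (select(1,2) replace("RUB")): buf='TRUB' cursor=4

Answer: TRUB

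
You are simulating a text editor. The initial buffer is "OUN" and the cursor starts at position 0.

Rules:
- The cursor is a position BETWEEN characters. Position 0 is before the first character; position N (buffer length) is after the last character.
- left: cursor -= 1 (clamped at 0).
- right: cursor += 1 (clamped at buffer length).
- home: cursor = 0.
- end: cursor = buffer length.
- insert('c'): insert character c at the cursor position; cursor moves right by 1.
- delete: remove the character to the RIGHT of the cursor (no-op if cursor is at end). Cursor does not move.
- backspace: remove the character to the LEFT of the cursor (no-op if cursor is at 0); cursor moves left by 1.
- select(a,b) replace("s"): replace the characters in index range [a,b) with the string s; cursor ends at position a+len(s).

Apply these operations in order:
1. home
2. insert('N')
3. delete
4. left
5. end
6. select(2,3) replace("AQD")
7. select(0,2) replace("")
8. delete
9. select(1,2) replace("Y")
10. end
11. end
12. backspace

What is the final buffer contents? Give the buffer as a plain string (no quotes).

Answer: Q

Derivation:
After op 1 (home): buf='OUN' cursor=0
After op 2 (insert('N')): buf='NOUN' cursor=1
After op 3 (delete): buf='NUN' cursor=1
After op 4 (left): buf='NUN' cursor=0
After op 5 (end): buf='NUN' cursor=3
After op 6 (select(2,3) replace("AQD")): buf='NUAQD' cursor=5
After op 7 (select(0,2) replace("")): buf='AQD' cursor=0
After op 8 (delete): buf='QD' cursor=0
After op 9 (select(1,2) replace("Y")): buf='QY' cursor=2
After op 10 (end): buf='QY' cursor=2
After op 11 (end): buf='QY' cursor=2
After op 12 (backspace): buf='Q' cursor=1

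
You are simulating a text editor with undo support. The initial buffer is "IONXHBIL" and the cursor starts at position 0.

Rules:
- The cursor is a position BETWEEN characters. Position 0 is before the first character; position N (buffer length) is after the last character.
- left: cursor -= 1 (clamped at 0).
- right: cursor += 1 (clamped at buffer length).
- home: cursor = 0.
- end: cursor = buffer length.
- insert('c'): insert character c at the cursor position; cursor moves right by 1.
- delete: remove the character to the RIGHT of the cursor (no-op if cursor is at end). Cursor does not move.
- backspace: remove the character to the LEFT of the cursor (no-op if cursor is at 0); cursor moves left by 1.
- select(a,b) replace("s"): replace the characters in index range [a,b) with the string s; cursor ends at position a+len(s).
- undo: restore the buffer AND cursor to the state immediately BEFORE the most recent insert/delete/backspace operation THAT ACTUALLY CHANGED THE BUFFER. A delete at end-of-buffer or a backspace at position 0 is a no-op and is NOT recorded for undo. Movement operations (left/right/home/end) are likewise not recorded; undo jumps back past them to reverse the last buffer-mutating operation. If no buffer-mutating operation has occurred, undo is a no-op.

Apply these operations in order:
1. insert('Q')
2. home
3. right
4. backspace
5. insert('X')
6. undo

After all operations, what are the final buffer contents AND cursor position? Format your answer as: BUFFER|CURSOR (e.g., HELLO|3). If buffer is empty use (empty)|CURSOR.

After op 1 (insert('Q')): buf='QIONXHBIL' cursor=1
After op 2 (home): buf='QIONXHBIL' cursor=0
After op 3 (right): buf='QIONXHBIL' cursor=1
After op 4 (backspace): buf='IONXHBIL' cursor=0
After op 5 (insert('X')): buf='XIONXHBIL' cursor=1
After op 6 (undo): buf='IONXHBIL' cursor=0

Answer: IONXHBIL|0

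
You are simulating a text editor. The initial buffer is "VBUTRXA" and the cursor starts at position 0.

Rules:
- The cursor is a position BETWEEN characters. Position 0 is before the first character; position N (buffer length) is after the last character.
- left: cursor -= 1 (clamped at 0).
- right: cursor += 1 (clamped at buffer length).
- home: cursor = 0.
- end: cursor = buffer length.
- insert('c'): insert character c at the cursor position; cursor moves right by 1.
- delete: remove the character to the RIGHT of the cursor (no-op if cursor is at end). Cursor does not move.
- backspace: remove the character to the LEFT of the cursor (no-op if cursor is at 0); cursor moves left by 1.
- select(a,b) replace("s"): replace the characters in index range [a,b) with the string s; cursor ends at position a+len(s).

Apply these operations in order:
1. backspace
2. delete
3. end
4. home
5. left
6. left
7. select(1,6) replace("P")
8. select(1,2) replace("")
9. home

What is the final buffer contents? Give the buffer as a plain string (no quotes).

Answer: B

Derivation:
After op 1 (backspace): buf='VBUTRXA' cursor=0
After op 2 (delete): buf='BUTRXA' cursor=0
After op 3 (end): buf='BUTRXA' cursor=6
After op 4 (home): buf='BUTRXA' cursor=0
After op 5 (left): buf='BUTRXA' cursor=0
After op 6 (left): buf='BUTRXA' cursor=0
After op 7 (select(1,6) replace("P")): buf='BP' cursor=2
After op 8 (select(1,2) replace("")): buf='B' cursor=1
After op 9 (home): buf='B' cursor=0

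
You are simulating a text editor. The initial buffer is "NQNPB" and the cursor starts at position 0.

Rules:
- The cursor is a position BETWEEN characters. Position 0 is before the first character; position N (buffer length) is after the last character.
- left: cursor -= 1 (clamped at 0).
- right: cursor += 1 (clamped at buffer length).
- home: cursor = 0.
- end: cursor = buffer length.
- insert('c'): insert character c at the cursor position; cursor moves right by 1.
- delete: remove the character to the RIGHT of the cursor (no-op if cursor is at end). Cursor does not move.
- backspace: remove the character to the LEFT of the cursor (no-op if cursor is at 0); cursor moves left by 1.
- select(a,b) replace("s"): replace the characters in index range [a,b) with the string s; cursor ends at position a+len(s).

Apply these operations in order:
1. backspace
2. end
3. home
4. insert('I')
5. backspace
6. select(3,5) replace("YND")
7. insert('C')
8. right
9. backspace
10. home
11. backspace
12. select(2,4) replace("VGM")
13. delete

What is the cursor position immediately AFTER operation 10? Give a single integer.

Answer: 0

Derivation:
After op 1 (backspace): buf='NQNPB' cursor=0
After op 2 (end): buf='NQNPB' cursor=5
After op 3 (home): buf='NQNPB' cursor=0
After op 4 (insert('I')): buf='INQNPB' cursor=1
After op 5 (backspace): buf='NQNPB' cursor=0
After op 6 (select(3,5) replace("YND")): buf='NQNYND' cursor=6
After op 7 (insert('C')): buf='NQNYNDC' cursor=7
After op 8 (right): buf='NQNYNDC' cursor=7
After op 9 (backspace): buf='NQNYND' cursor=6
After op 10 (home): buf='NQNYND' cursor=0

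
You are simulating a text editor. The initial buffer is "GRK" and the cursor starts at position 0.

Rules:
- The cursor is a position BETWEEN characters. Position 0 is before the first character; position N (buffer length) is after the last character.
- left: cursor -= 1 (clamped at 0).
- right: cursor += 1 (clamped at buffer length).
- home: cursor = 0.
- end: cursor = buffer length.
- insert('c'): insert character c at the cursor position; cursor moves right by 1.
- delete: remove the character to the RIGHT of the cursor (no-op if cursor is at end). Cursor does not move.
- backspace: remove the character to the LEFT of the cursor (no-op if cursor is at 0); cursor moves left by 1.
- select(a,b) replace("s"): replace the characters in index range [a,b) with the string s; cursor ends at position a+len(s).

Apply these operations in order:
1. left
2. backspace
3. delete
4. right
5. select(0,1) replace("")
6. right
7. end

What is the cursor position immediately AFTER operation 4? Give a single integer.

Answer: 1

Derivation:
After op 1 (left): buf='GRK' cursor=0
After op 2 (backspace): buf='GRK' cursor=0
After op 3 (delete): buf='RK' cursor=0
After op 4 (right): buf='RK' cursor=1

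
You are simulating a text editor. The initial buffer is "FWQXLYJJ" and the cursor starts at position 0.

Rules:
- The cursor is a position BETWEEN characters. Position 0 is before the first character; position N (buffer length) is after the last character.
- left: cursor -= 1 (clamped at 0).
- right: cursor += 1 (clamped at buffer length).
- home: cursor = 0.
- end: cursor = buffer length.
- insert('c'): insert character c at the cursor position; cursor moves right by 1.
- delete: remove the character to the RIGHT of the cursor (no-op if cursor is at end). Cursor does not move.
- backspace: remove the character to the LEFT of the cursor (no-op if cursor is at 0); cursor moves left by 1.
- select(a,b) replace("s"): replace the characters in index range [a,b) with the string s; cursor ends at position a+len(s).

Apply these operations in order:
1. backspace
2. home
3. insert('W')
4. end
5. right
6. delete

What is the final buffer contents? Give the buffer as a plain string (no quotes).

Answer: WFWQXLYJJ

Derivation:
After op 1 (backspace): buf='FWQXLYJJ' cursor=0
After op 2 (home): buf='FWQXLYJJ' cursor=0
After op 3 (insert('W')): buf='WFWQXLYJJ' cursor=1
After op 4 (end): buf='WFWQXLYJJ' cursor=9
After op 5 (right): buf='WFWQXLYJJ' cursor=9
After op 6 (delete): buf='WFWQXLYJJ' cursor=9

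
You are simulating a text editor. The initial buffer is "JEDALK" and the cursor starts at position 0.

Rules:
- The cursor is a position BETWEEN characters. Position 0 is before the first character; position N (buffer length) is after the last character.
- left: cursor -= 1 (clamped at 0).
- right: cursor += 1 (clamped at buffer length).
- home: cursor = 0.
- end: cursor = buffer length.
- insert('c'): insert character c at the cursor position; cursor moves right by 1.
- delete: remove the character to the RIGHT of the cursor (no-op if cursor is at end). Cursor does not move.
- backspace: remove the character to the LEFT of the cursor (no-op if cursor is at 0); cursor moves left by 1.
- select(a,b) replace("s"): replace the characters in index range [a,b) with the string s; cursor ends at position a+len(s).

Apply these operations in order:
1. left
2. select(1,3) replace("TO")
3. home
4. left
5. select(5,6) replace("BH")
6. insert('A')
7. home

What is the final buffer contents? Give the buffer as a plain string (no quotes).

After op 1 (left): buf='JEDALK' cursor=0
After op 2 (select(1,3) replace("TO")): buf='JTOALK' cursor=3
After op 3 (home): buf='JTOALK' cursor=0
After op 4 (left): buf='JTOALK' cursor=0
After op 5 (select(5,6) replace("BH")): buf='JTOALBH' cursor=7
After op 6 (insert('A')): buf='JTOALBHA' cursor=8
After op 7 (home): buf='JTOALBHA' cursor=0

Answer: JTOALBHA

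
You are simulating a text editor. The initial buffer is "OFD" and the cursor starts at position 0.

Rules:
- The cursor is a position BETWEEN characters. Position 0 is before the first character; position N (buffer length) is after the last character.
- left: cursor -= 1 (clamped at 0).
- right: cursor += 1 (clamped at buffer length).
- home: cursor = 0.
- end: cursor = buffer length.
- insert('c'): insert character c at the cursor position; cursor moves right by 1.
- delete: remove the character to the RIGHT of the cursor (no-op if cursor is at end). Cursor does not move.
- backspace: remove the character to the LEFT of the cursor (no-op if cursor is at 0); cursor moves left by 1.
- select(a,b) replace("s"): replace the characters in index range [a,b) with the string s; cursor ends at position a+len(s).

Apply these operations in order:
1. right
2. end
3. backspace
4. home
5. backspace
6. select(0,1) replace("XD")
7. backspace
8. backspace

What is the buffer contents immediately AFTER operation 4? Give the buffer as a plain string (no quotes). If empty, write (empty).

Answer: OF

Derivation:
After op 1 (right): buf='OFD' cursor=1
After op 2 (end): buf='OFD' cursor=3
After op 3 (backspace): buf='OF' cursor=2
After op 4 (home): buf='OF' cursor=0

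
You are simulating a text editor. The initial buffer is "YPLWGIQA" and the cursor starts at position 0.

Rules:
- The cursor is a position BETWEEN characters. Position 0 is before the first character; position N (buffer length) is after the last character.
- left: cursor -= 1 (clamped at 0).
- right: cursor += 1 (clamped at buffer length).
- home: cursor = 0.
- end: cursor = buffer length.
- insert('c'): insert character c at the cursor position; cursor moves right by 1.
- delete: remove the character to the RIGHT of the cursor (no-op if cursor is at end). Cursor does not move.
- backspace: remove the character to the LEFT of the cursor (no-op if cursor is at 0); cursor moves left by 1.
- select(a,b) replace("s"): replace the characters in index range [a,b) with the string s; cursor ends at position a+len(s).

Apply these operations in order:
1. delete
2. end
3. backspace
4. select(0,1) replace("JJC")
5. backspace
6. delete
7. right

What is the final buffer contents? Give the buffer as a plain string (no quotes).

After op 1 (delete): buf='PLWGIQA' cursor=0
After op 2 (end): buf='PLWGIQA' cursor=7
After op 3 (backspace): buf='PLWGIQ' cursor=6
After op 4 (select(0,1) replace("JJC")): buf='JJCLWGIQ' cursor=3
After op 5 (backspace): buf='JJLWGIQ' cursor=2
After op 6 (delete): buf='JJWGIQ' cursor=2
After op 7 (right): buf='JJWGIQ' cursor=3

Answer: JJWGIQ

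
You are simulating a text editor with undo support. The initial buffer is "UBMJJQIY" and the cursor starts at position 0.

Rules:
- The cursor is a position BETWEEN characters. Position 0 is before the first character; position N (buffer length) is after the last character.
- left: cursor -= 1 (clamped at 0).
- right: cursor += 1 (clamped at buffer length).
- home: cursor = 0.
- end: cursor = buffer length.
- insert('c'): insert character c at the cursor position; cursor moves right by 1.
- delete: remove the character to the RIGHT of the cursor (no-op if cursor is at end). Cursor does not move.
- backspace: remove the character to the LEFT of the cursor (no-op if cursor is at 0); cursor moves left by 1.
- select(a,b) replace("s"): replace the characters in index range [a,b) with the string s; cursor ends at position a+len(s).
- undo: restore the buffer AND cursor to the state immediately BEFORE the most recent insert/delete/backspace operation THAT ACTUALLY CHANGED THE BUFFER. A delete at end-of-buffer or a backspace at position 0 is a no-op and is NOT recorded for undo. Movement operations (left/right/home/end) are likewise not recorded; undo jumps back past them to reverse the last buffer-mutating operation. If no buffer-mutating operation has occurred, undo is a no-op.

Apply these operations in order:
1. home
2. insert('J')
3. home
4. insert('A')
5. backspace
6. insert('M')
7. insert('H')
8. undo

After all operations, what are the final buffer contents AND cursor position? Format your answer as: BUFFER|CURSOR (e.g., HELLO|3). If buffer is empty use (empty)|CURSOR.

Answer: MJUBMJJQIY|1

Derivation:
After op 1 (home): buf='UBMJJQIY' cursor=0
After op 2 (insert('J')): buf='JUBMJJQIY' cursor=1
After op 3 (home): buf='JUBMJJQIY' cursor=0
After op 4 (insert('A')): buf='AJUBMJJQIY' cursor=1
After op 5 (backspace): buf='JUBMJJQIY' cursor=0
After op 6 (insert('M')): buf='MJUBMJJQIY' cursor=1
After op 7 (insert('H')): buf='MHJUBMJJQIY' cursor=2
After op 8 (undo): buf='MJUBMJJQIY' cursor=1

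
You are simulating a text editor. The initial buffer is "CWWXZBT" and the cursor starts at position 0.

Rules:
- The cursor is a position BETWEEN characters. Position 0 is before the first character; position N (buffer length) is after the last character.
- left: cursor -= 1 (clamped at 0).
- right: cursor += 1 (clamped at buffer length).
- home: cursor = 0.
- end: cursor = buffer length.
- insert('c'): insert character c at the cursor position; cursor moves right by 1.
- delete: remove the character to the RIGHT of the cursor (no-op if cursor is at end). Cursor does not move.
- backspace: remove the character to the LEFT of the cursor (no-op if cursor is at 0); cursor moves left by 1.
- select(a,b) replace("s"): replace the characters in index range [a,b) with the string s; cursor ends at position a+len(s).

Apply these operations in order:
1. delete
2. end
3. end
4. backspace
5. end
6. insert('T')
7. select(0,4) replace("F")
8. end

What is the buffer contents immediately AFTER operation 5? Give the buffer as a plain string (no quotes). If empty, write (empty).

Answer: WWXZB

Derivation:
After op 1 (delete): buf='WWXZBT' cursor=0
After op 2 (end): buf='WWXZBT' cursor=6
After op 3 (end): buf='WWXZBT' cursor=6
After op 4 (backspace): buf='WWXZB' cursor=5
After op 5 (end): buf='WWXZB' cursor=5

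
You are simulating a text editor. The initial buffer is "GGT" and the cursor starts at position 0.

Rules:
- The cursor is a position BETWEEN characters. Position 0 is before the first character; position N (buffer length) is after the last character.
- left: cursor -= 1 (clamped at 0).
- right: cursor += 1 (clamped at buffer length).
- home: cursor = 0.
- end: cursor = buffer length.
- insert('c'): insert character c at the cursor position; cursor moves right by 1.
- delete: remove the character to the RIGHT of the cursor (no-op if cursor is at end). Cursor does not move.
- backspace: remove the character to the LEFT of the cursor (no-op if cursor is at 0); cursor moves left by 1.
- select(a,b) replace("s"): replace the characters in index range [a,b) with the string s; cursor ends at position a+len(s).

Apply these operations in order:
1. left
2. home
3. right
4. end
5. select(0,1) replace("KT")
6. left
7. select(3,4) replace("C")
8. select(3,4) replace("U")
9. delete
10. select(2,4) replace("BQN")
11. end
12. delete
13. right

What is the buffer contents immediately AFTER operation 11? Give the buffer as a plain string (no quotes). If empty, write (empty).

Answer: KTBQN

Derivation:
After op 1 (left): buf='GGT' cursor=0
After op 2 (home): buf='GGT' cursor=0
After op 3 (right): buf='GGT' cursor=1
After op 4 (end): buf='GGT' cursor=3
After op 5 (select(0,1) replace("KT")): buf='KTGT' cursor=2
After op 6 (left): buf='KTGT' cursor=1
After op 7 (select(3,4) replace("C")): buf='KTGC' cursor=4
After op 8 (select(3,4) replace("U")): buf='KTGU' cursor=4
After op 9 (delete): buf='KTGU' cursor=4
After op 10 (select(2,4) replace("BQN")): buf='KTBQN' cursor=5
After op 11 (end): buf='KTBQN' cursor=5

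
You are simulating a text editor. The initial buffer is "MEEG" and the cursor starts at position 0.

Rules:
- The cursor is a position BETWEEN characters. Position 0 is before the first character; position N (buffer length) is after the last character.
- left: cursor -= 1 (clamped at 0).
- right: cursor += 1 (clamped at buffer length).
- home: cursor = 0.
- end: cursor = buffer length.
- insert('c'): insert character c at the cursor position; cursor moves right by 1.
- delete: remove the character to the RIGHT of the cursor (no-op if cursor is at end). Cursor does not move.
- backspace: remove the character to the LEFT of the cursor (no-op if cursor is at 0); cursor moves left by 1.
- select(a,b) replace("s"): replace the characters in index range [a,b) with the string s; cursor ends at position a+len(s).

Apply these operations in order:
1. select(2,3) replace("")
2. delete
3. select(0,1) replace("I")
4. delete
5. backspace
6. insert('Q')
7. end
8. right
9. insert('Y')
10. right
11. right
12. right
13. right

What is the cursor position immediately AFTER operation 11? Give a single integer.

After op 1 (select(2,3) replace("")): buf='MEG' cursor=2
After op 2 (delete): buf='ME' cursor=2
After op 3 (select(0,1) replace("I")): buf='IE' cursor=1
After op 4 (delete): buf='I' cursor=1
After op 5 (backspace): buf='(empty)' cursor=0
After op 6 (insert('Q')): buf='Q' cursor=1
After op 7 (end): buf='Q' cursor=1
After op 8 (right): buf='Q' cursor=1
After op 9 (insert('Y')): buf='QY' cursor=2
After op 10 (right): buf='QY' cursor=2
After op 11 (right): buf='QY' cursor=2

Answer: 2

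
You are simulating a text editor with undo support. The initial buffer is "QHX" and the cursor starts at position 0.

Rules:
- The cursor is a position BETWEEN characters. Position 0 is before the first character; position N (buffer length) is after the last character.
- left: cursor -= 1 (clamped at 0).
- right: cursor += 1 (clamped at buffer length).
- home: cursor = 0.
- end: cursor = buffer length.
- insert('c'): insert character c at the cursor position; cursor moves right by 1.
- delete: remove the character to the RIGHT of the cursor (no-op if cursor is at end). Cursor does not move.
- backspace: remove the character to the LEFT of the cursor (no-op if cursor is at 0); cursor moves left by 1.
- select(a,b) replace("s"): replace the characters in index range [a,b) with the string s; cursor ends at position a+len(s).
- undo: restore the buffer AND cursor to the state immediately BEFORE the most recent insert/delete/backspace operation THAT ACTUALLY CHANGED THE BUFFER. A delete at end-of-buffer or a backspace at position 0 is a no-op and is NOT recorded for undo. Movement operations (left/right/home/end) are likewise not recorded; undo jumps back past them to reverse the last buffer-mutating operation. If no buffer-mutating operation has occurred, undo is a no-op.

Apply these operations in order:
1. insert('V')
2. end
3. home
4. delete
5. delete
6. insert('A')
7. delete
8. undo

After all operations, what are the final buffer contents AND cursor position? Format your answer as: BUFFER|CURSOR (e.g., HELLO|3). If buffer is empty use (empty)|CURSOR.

After op 1 (insert('V')): buf='VQHX' cursor=1
After op 2 (end): buf='VQHX' cursor=4
After op 3 (home): buf='VQHX' cursor=0
After op 4 (delete): buf='QHX' cursor=0
After op 5 (delete): buf='HX' cursor=0
After op 6 (insert('A')): buf='AHX' cursor=1
After op 7 (delete): buf='AX' cursor=1
After op 8 (undo): buf='AHX' cursor=1

Answer: AHX|1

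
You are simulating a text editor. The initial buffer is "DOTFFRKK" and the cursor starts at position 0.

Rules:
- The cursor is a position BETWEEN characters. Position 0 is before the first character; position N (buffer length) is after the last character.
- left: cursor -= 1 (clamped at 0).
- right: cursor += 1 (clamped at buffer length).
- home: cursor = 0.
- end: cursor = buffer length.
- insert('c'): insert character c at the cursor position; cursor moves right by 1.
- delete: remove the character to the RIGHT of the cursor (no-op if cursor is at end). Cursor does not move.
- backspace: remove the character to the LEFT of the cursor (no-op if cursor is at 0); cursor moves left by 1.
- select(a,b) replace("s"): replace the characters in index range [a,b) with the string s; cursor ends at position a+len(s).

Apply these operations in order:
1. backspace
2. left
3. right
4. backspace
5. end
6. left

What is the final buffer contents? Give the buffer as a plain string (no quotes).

After op 1 (backspace): buf='DOTFFRKK' cursor=0
After op 2 (left): buf='DOTFFRKK' cursor=0
After op 3 (right): buf='DOTFFRKK' cursor=1
After op 4 (backspace): buf='OTFFRKK' cursor=0
After op 5 (end): buf='OTFFRKK' cursor=7
After op 6 (left): buf='OTFFRKK' cursor=6

Answer: OTFFRKK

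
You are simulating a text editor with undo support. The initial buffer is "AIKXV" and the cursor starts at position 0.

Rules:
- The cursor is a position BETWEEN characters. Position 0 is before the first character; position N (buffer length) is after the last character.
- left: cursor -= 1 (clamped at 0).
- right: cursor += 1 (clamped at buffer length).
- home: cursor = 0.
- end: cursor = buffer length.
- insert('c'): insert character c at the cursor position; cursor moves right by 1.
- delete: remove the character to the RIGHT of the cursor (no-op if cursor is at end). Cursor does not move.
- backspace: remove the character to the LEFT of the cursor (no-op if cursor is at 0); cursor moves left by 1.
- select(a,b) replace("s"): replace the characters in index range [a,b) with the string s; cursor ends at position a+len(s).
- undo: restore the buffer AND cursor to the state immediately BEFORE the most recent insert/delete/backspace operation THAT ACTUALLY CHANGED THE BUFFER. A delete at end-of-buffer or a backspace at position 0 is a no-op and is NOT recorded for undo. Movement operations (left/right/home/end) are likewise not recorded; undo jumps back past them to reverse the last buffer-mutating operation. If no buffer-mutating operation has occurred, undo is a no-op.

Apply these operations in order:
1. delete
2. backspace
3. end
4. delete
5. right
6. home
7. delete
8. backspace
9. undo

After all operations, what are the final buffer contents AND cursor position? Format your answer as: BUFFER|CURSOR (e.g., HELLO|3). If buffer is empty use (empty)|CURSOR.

After op 1 (delete): buf='IKXV' cursor=0
After op 2 (backspace): buf='IKXV' cursor=0
After op 3 (end): buf='IKXV' cursor=4
After op 4 (delete): buf='IKXV' cursor=4
After op 5 (right): buf='IKXV' cursor=4
After op 6 (home): buf='IKXV' cursor=0
After op 7 (delete): buf='KXV' cursor=0
After op 8 (backspace): buf='KXV' cursor=0
After op 9 (undo): buf='IKXV' cursor=0

Answer: IKXV|0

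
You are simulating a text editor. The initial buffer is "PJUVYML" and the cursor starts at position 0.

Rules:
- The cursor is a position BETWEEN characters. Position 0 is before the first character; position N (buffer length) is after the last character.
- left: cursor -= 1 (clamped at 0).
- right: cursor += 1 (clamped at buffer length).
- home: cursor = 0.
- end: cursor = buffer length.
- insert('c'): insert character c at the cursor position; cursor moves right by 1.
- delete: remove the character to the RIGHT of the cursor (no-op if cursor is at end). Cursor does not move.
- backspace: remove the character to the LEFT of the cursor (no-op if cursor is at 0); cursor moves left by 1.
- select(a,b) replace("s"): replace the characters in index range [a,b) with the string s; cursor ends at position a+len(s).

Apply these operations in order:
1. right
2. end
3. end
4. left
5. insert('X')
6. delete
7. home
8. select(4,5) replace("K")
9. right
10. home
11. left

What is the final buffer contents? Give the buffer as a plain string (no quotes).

After op 1 (right): buf='PJUVYML' cursor=1
After op 2 (end): buf='PJUVYML' cursor=7
After op 3 (end): buf='PJUVYML' cursor=7
After op 4 (left): buf='PJUVYML' cursor=6
After op 5 (insert('X')): buf='PJUVYMXL' cursor=7
After op 6 (delete): buf='PJUVYMX' cursor=7
After op 7 (home): buf='PJUVYMX' cursor=0
After op 8 (select(4,5) replace("K")): buf='PJUVKMX' cursor=5
After op 9 (right): buf='PJUVKMX' cursor=6
After op 10 (home): buf='PJUVKMX' cursor=0
After op 11 (left): buf='PJUVKMX' cursor=0

Answer: PJUVKMX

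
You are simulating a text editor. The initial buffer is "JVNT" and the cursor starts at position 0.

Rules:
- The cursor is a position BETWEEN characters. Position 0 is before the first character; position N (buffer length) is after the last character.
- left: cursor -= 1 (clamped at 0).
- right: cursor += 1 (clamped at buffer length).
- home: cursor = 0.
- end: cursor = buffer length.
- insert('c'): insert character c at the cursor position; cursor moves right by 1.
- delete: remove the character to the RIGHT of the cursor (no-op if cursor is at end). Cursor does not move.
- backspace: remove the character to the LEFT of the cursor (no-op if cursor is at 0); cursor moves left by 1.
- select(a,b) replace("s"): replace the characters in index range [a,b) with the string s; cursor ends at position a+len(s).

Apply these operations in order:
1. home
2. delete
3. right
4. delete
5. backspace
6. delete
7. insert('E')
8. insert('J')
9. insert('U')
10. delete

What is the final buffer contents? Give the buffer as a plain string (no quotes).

Answer: EJU

Derivation:
After op 1 (home): buf='JVNT' cursor=0
After op 2 (delete): buf='VNT' cursor=0
After op 3 (right): buf='VNT' cursor=1
After op 4 (delete): buf='VT' cursor=1
After op 5 (backspace): buf='T' cursor=0
After op 6 (delete): buf='(empty)' cursor=0
After op 7 (insert('E')): buf='E' cursor=1
After op 8 (insert('J')): buf='EJ' cursor=2
After op 9 (insert('U')): buf='EJU' cursor=3
After op 10 (delete): buf='EJU' cursor=3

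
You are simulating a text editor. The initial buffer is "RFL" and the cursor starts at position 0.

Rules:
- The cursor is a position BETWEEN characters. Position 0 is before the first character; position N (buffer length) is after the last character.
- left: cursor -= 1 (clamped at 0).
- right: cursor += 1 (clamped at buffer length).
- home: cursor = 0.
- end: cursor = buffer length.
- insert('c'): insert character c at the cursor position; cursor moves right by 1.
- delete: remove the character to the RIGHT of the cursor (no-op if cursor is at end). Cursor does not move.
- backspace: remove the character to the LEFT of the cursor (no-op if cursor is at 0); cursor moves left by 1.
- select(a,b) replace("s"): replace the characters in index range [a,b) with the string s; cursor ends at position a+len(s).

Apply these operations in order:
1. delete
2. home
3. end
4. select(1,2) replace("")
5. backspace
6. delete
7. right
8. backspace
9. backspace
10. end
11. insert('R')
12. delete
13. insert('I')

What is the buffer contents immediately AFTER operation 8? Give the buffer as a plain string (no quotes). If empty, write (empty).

After op 1 (delete): buf='FL' cursor=0
After op 2 (home): buf='FL' cursor=0
After op 3 (end): buf='FL' cursor=2
After op 4 (select(1,2) replace("")): buf='F' cursor=1
After op 5 (backspace): buf='(empty)' cursor=0
After op 6 (delete): buf='(empty)' cursor=0
After op 7 (right): buf='(empty)' cursor=0
After op 8 (backspace): buf='(empty)' cursor=0

Answer: (empty)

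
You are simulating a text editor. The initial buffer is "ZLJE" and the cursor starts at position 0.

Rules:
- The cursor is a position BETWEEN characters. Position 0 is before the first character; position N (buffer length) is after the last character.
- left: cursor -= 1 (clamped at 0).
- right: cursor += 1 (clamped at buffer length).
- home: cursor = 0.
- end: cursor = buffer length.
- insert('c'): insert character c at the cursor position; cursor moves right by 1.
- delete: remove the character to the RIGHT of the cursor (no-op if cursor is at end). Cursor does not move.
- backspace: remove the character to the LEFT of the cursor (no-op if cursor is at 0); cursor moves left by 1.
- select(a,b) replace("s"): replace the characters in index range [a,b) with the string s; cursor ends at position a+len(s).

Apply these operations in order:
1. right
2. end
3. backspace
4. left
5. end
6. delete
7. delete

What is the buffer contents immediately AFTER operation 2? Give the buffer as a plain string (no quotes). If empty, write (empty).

After op 1 (right): buf='ZLJE' cursor=1
After op 2 (end): buf='ZLJE' cursor=4

Answer: ZLJE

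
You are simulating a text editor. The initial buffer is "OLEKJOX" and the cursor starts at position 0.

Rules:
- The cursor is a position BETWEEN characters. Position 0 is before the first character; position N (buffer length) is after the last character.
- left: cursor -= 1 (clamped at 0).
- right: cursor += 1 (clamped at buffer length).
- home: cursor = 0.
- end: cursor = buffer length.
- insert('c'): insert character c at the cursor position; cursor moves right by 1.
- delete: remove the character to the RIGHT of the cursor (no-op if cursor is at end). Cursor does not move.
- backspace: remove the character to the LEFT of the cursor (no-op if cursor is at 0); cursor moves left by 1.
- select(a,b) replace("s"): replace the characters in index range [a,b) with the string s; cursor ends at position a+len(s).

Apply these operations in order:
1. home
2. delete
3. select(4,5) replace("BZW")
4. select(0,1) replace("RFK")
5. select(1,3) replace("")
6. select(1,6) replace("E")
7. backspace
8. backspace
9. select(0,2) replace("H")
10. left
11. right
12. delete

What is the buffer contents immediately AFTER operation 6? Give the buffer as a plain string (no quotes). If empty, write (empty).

After op 1 (home): buf='OLEKJOX' cursor=0
After op 2 (delete): buf='LEKJOX' cursor=0
After op 3 (select(4,5) replace("BZW")): buf='LEKJBZWX' cursor=7
After op 4 (select(0,1) replace("RFK")): buf='RFKEKJBZWX' cursor=3
After op 5 (select(1,3) replace("")): buf='REKJBZWX' cursor=1
After op 6 (select(1,6) replace("E")): buf='REWX' cursor=2

Answer: REWX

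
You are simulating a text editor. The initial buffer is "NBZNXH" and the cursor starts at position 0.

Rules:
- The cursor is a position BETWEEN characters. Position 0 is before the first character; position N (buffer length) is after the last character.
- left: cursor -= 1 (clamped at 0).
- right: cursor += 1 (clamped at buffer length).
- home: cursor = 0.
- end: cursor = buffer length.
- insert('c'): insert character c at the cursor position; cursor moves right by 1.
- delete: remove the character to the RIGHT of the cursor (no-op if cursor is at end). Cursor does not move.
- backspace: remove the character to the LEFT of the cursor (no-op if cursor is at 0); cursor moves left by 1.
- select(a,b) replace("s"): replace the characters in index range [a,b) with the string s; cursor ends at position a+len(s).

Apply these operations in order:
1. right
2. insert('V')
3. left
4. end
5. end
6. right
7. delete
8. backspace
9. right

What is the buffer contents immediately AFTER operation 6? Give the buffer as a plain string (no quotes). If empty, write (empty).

Answer: NVBZNXH

Derivation:
After op 1 (right): buf='NBZNXH' cursor=1
After op 2 (insert('V')): buf='NVBZNXH' cursor=2
After op 3 (left): buf='NVBZNXH' cursor=1
After op 4 (end): buf='NVBZNXH' cursor=7
After op 5 (end): buf='NVBZNXH' cursor=7
After op 6 (right): buf='NVBZNXH' cursor=7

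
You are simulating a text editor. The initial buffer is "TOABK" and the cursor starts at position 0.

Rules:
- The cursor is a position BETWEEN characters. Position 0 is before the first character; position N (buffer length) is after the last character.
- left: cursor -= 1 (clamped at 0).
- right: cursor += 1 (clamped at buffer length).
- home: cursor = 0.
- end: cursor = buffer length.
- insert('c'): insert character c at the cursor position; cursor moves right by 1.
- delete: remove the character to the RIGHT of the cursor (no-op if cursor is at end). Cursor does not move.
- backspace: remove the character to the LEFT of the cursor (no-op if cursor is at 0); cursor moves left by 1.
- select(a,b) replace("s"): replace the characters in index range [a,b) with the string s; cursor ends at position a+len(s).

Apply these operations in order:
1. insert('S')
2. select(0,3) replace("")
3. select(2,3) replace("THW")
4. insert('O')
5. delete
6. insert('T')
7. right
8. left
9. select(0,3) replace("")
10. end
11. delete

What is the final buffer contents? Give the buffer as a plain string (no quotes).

Answer: HWOT

Derivation:
After op 1 (insert('S')): buf='STOABK' cursor=1
After op 2 (select(0,3) replace("")): buf='ABK' cursor=0
After op 3 (select(2,3) replace("THW")): buf='ABTHW' cursor=5
After op 4 (insert('O')): buf='ABTHWO' cursor=6
After op 5 (delete): buf='ABTHWO' cursor=6
After op 6 (insert('T')): buf='ABTHWOT' cursor=7
After op 7 (right): buf='ABTHWOT' cursor=7
After op 8 (left): buf='ABTHWOT' cursor=6
After op 9 (select(0,3) replace("")): buf='HWOT' cursor=0
After op 10 (end): buf='HWOT' cursor=4
After op 11 (delete): buf='HWOT' cursor=4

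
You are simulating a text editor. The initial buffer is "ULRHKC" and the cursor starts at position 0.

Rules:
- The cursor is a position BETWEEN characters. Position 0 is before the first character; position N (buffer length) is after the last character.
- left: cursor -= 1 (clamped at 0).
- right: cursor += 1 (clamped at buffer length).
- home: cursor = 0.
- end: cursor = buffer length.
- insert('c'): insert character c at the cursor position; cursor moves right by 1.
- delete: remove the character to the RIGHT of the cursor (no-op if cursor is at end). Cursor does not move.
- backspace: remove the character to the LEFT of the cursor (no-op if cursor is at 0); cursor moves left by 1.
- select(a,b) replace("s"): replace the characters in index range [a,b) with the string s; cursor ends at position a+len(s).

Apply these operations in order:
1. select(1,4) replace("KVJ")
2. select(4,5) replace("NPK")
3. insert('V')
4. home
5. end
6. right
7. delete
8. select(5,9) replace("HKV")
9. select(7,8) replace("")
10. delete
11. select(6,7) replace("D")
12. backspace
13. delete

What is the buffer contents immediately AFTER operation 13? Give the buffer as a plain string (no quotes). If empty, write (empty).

After op 1 (select(1,4) replace("KVJ")): buf='UKVJKC' cursor=4
After op 2 (select(4,5) replace("NPK")): buf='UKVJNPKC' cursor=7
After op 3 (insert('V')): buf='UKVJNPKVC' cursor=8
After op 4 (home): buf='UKVJNPKVC' cursor=0
After op 5 (end): buf='UKVJNPKVC' cursor=9
After op 6 (right): buf='UKVJNPKVC' cursor=9
After op 7 (delete): buf='UKVJNPKVC' cursor=9
After op 8 (select(5,9) replace("HKV")): buf='UKVJNHKV' cursor=8
After op 9 (select(7,8) replace("")): buf='UKVJNHK' cursor=7
After op 10 (delete): buf='UKVJNHK' cursor=7
After op 11 (select(6,7) replace("D")): buf='UKVJNHD' cursor=7
After op 12 (backspace): buf='UKVJNH' cursor=6
After op 13 (delete): buf='UKVJNH' cursor=6

Answer: UKVJNH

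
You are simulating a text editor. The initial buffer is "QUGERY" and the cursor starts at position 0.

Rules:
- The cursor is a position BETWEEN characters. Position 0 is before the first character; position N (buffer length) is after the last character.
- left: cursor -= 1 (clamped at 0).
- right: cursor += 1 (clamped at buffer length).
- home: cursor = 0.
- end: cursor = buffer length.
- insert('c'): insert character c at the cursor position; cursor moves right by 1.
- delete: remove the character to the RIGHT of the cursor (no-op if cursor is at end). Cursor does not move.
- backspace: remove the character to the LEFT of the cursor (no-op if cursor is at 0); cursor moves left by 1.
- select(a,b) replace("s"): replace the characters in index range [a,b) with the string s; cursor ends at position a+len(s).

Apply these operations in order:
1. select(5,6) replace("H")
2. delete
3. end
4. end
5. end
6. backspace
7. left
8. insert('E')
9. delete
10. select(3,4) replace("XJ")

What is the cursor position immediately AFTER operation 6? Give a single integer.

Answer: 5

Derivation:
After op 1 (select(5,6) replace("H")): buf='QUGERH' cursor=6
After op 2 (delete): buf='QUGERH' cursor=6
After op 3 (end): buf='QUGERH' cursor=6
After op 4 (end): buf='QUGERH' cursor=6
After op 5 (end): buf='QUGERH' cursor=6
After op 6 (backspace): buf='QUGER' cursor=5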